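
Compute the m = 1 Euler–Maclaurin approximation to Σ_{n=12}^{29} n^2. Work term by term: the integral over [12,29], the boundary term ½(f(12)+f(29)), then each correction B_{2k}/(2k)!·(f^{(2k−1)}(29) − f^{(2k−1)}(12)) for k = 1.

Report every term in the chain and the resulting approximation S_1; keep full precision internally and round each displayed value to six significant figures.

∫_12^29 x^2 dx evaluates to 7553.67.
Endpoint term: (f(12) + f(29))/2 = (144.000 + 841.000)/2 = 492.500.
So far: 8046.17.
k=1: B_{2}/(2)! × [f^{(1)}(29) − f^{(1)}(12)] = 1/12 × (58.0000 − 24.0000) = 2.83333.

S_1 ≈ 8049.00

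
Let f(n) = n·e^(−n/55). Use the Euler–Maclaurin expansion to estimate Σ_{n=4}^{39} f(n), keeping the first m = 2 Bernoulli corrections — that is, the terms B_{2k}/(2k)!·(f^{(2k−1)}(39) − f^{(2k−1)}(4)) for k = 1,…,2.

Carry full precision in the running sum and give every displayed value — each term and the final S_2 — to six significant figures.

S_2 ≈ 484.661

∫_4^39 x·e^(−x/55) dx evaluates to 473.265.
Endpoint term: (f(4) + f(39))/2 = (3.71942 + 19.1916)/2 = 11.4555.
Running total after boundary: 484.721.
k=1: B_{2}/(2)! × [f^{(1)}(39) − f^{(1)}(4)] = 1/12 × (0.143154 − 0.862229) = -0.0599229.
After k=1: 484.661.
k=2: B_{4}/(4)! × [f^{(3)}(39) − f^{(3)}(4)] = −1/720 × (0.000372673 − 0.000899814) = 7.32140e-07.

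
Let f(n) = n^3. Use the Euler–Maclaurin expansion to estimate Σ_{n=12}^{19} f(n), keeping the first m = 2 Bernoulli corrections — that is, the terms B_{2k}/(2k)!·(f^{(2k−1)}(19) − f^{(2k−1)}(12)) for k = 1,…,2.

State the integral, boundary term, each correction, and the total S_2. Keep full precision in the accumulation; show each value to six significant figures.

S_2 ≈ 31744.0

∫_12^19 x^3 dx evaluates to 27396.2.
Endpoint term: (f(12) + f(19))/2 = (1728.00 + 6859.00)/2 = 4293.50.
Integral + boundary = 31689.8.
k=1: B_{2}/(2)! × [f^{(1)}(19) − f^{(1)}(12)] = 1/12 × (1083.00 − 432.000) = 54.2500.
After k=1: 31744.0.
k=2: B_{4}/(4)! × [f^{(3)}(19) − f^{(3)}(12)] = −1/720 × (6.00000 − 6.00000) = 0.00000.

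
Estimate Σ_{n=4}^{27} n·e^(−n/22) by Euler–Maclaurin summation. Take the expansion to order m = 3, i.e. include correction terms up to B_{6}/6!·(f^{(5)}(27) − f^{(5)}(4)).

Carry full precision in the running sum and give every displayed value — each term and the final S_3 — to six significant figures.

Integral: ∫_4^27 x·e^(−x/22) dx = 160.955.
Boundary: ½(f(4) + f(27)) = ½(3.33501 + 7.91345) = 5.62423.
Integral + boundary = 166.579.
Order-1 term: 1/12 · (-0.0666116 − 0.682161) = -0.0623978.
Running total after k=1: 166.517.
Order-2 term: −1/720 · (0.00107349 − 0.00485468) = 5.25166e-06.
Running total after k=2: 166.517.
Order-3 term: 1/30240 · (4.72027e-06 − 1.71486e-05) = -4.10991e-10.

S_3 ≈ 166.517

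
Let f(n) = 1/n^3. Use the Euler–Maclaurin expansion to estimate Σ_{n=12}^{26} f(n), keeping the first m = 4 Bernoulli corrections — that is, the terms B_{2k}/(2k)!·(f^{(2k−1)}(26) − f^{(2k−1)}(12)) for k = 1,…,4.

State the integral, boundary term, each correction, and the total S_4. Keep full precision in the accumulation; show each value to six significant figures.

The integral term ∫_12^26 1/x^3 dx = 0.00273258.
Boundary: ½(f(12) + f(26)) = ½(0.000578704 + 5.68958e-05) = 0.000317800.
Integral + boundary = 0.00305038.
Correction k=1: B_{2}/2! · (f^{(1)}(26) − f^{(1)}(12)) = 1/12 · (-6.56490e-06 − (-0.000144676)) = 1.15093e-05.
Running total after k=1: 0.00306189.
Correction k=2: B_{4}/4! · (f^{(3)}(26) − f^{(3)}(12)) = −1/720 · (-1.94228e-07 − (-2.00939e-05)) = -2.76384e-08.
Running total after k=2: 0.00306186.
Correction k=3: B_{6}/6! · (f^{(5)}(26) − f^{(5)}(12)) = 1/30240 · (-1.20674e-08 − (-5.86071e-06)) = 1.93408e-10.
Running total after k=3: 0.00306186.
Correction k=4: B_{8}/8! · (f^{(7)}(26) − f^{(7)}(12)) = −1/1209600 · (-1.28529e-09 − (-2.93036e-06)) = -2.42152e-12.

S_4 ≈ 0.00306186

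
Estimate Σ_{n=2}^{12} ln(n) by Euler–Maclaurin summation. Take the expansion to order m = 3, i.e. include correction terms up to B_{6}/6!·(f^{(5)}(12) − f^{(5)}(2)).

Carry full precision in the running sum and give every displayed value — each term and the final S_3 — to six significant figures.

Integral: ∫_2^12 ln(x) dx = 18.4326.
Endpoint term: (f(2) + f(12))/2 = (0.693147 + 2.48491)/2 = 1.58903.
Integral + boundary = 20.0216.
k=1: B_{2}/(2)! × [f^{(1)}(12) − f^{(1)}(2)] = 1/12 × (0.0833333 − 0.500000) = -0.0347222.
Partial sum through k=1: 19.9869.
k=2: B_{4}/(4)! × [f^{(3)}(12) − f^{(3)}(2)] = −1/720 × (0.00115741 − 0.250000) = 0.000345615.
Partial sum through k=2: 19.9872.
k=3: B_{6}/(6)! × [f^{(5)}(12) − f^{(5)}(2)] = 1/30240 × (9.64506e-05 − 0.750000) = -2.47984e-05.

S_3 ≈ 19.9872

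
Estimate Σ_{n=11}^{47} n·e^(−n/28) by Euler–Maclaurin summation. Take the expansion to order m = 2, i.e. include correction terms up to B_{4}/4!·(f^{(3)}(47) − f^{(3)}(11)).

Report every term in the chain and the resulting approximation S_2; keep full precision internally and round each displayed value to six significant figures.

S_2 ≈ 353.346

The integral term ∫_11^47 x·e^(−x/28) dx = 345.292.
Boundary: ½(f(11) + f(47)) = ½(7.42638 + 8.77210) = 8.09924.
Running total after boundary: 353.391.
Correction k=1: B_{2}/2! · (f^{(1)}(47) − f^{(1)}(11)) = 1/12 · (-0.126649 − 0.409897) = -0.0447122.
Partial sum through k=1: 353.346.
Correction k=2: B_{4}/4! · (f^{(3)}(47) − f^{(3)}(11)) = −1/720 · (0.000314582 − 0.00224509) = 2.68126e-06.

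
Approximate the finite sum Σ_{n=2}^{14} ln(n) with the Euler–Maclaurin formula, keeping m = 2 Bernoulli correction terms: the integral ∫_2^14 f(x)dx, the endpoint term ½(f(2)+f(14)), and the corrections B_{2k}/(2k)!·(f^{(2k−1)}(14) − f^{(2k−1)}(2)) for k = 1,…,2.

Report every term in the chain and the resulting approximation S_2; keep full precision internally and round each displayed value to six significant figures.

S_2 ≈ 25.1912

Integral: ∫_2^14 ln(x) dx = 23.5605.
½[f(2) + f(14)] = ½[0.693147 + 2.63906] = 1.66610.
Integral + boundary = 25.2266.
Correction k=1: B_{2}/2! · (f^{(1)}(14) − f^{(1)}(2)) = 1/12 · (0.0714286 − 0.500000) = -0.0357143.
After k=1: 25.1909.
Correction k=2: B_{4}/4! · (f^{(3)}(14) − f^{(3)}(2)) = −1/720 · (0.000728863 − 0.250000) = 0.000346210.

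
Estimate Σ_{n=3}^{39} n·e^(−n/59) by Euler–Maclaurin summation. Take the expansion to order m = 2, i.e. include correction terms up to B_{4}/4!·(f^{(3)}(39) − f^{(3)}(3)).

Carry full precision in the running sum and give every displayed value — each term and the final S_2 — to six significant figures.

S_2 ≈ 502.686

Integral: ∫_3^39 x·e^(−x/59) dx = 491.253.
Endpoint term: (f(3) + f(39))/2 = (2.85127 + 20.1367)/2 = 11.4940.
Integral + boundary = 502.747.
Order-1 term: 1/12 · (0.175026 − 0.902097) = -0.0605893.
Partial sum through k=1: 502.686.
Order-2 term: −1/720 · (0.000346934 − 0.000805212) = 6.36498e-07.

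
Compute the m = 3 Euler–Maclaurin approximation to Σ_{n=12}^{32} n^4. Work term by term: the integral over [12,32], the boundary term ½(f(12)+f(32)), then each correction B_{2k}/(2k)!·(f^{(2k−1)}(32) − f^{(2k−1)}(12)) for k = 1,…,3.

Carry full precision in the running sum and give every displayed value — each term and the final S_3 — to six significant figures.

S_3 ≈ 7.20612e+06

Integral: ∫_12^32 x^4 dx = 6.66112e+06.
½[f(12) + f(32)] = ½[20736.0 + 1.04858e+06] = 534656.
Integral + boundary = 7.19578e+06.
Correction k=1: B_{2}/2! · (f^{(1)}(32) − f^{(1)}(12)) = 1/12 · (131072 − 6912.00) = 10346.7.
Partial sum through k=1: 7.20612e+06.
Correction k=2: B_{4}/4! · (f^{(3)}(32) − f^{(3)}(12)) = −1/720 · (768.000 − 288.000) = -0.666667.
Partial sum through k=2: 7.20612e+06.
Correction k=3: B_{6}/6! · (f^{(5)}(32) − f^{(5)}(12)) = 1/30240 · (0.00000 − 0.00000) = 0.00000.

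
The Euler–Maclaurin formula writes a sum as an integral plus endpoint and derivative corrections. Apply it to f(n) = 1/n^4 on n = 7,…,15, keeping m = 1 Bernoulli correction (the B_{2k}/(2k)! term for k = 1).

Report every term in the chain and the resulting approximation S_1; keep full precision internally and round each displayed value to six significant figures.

S_1 ≈ 0.00111057

∫_7^15 1/x^4 dx evaluates to 0.000873052.
Endpoint term: (f(7) + f(15))/2 = (0.000416493 + 1.97531e-05)/2 = 0.000218123.
So far: 0.00109117.
k=1: B_{2}/(2)! × [f^{(1)}(15) − f^{(1)}(7)] = 1/12 × (-5.26749e-06 − (-0.000237996)) = 1.93940e-05.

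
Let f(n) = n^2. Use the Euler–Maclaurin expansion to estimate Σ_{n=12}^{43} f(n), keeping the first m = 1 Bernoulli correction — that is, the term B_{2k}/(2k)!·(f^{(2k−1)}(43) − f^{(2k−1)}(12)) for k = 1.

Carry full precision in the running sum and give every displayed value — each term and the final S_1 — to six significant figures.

S_1 ≈ 26928.0

Integral: ∫_12^43 x^2 dx = 25926.3.
Boundary: ½(f(12) + f(43)) = ½(144.000 + 1849.00) = 996.500.
So far: 26922.8.
Order-1 term: 1/12 · (86.0000 − 24.0000) = 5.16667.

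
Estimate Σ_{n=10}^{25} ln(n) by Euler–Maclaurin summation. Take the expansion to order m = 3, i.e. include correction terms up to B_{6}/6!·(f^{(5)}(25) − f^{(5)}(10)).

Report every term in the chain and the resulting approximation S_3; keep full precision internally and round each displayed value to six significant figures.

S_3 ≈ 45.2018

Integral: ∫_10^25 ln(x) dx = 42.4460.
½[f(10) + f(25)] = ½[2.30259 + 3.21888] = 2.76073.
So far: 45.2068.
k=1: B_{2}/(2)! × [f^{(1)}(25) − f^{(1)}(10)] = 1/12 × (0.0400000 − 0.100000) = -0.00500000.
Running total after k=1: 45.2018.
k=2: B_{4}/(4)! × [f^{(3)}(25) − f^{(3)}(10)] = −1/720 × (0.000128000 − 0.00200000) = 2.60000e-06.
Running total after k=2: 45.2018.
k=3: B_{6}/(6)! × [f^{(5)}(25) − f^{(5)}(10)] = 1/30240 × (2.45760e-06 − 0.000240000) = -7.85524e-09.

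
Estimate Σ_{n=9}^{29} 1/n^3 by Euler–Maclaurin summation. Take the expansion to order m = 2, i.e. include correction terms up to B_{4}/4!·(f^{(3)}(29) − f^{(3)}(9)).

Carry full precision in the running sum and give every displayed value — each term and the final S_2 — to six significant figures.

The integral term ∫_9^29 1/x^3 dx = 0.00557831.
½[f(9) + f(29)] = ½[0.00137174 + 4.10021e-05] = 0.000706372.
Integral + boundary = 0.00628468.
Correction k=1: B_{2}/2! · (f^{(1)}(29) − f^{(1)}(9)) = 1/12 · (-4.24160e-06 − (-0.000457247)) = 3.77505e-05.
Partial sum through k=1: 0.00632243.
Correction k=2: B_{4}/4! · (f^{(3)}(29) − f^{(3)}(9)) = −1/720 · (-1.00870e-07 − (-0.000112901)) = -1.56666e-07.

S_2 ≈ 0.00632228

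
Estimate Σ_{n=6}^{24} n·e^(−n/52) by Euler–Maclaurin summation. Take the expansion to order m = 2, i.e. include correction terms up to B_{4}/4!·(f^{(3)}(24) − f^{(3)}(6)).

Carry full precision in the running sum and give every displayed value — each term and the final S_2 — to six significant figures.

S_2 ≈ 206.528

Integral: ∫_6^24 x·e^(−x/52) dx = 196.329.
Endpoint term: (f(6) + f(24))/2 = (5.34614 + 15.1275)/2 = 10.2368.
So far: 206.566.
k=1: B_{2}/(2)! × [f^{(1)}(24) − f^{(1)}(6)] = 1/12 × (0.339399 − 0.788213) = -0.0374011.
Running total after k=1: 206.528.
k=2: B_{4}/(4)! × [f^{(3)}(24) − f^{(3)}(6)] = −1/720 × (0.000591726 − 0.000950540) = 4.98353e-07.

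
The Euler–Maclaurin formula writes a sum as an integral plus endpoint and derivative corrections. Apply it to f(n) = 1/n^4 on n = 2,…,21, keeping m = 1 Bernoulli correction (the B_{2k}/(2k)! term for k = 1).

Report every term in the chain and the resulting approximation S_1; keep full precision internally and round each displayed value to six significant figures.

S_1 ≈ 0.0832998

∫_2^21 1/x^4 dx evaluates to 0.0416307.
Endpoint term: (f(2) + f(21))/2 = (0.0625000 + 5.14189e-06)/2 = 0.0312526.
Running total after boundary: 0.0728832.
k=1: B_{2}/(2)! × [f^{(1)}(21) − f^{(1)}(2)] = 1/12 × (-9.79408e-07 − (-0.125000)) = 0.0104166.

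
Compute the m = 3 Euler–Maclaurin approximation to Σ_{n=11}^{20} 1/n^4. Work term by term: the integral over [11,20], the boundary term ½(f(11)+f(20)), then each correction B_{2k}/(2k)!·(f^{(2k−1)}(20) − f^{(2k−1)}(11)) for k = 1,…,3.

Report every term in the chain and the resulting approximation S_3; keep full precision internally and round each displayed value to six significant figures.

S_3 ≈ 0.000248005

Integral: ∫_11^20 1/x^4 dx = 0.000208772.
½[f(11) + f(20)] = ½[6.83013e-05 + 6.25000e-06] = 3.72757e-05.
Integral + boundary = 0.000246047.
k=1: B_{2}/(2)! × [f^{(1)}(20) − f^{(1)}(11)] = 1/12 × (-1.25000e-06 − (-2.48369e-05)) = 1.96557e-06.
Running total after k=1: 0.000248013.
k=2: B_{4}/(4)! × [f^{(3)}(20) − f^{(3)}(11)] = −1/720 × (-9.37500e-08 − (-6.15790e-06)) = -8.42243e-09.
Running total after k=2: 0.000248004.
k=3: B_{6}/(6)! × [f^{(5)}(20) − f^{(5)}(11)] = 1/30240 × (-1.31250e-08 − (-2.84994e-06)) = 9.38099e-11.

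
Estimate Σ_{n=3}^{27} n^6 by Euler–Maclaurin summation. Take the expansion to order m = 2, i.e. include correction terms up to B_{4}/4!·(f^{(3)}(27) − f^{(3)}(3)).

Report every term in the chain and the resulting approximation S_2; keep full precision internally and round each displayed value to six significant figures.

∫_3^27 x^6 dx evaluates to 1.49434e+09.
Boundary: ½(f(3) + f(27)) = ½(729.000 + 3.87420e+08) = 1.93711e+08.
So far: 1.68805e+09.
Correction k=1: B_{2}/2! · (f^{(1)}(27) − f^{(1)}(3)) = 1/12 · (8.60934e+07 − 1458.00) = 7.17433e+06.
Running total after k=1: 1.69522e+09.
Correction k=2: B_{4}/4! · (f^{(3)}(27) − f^{(3)}(3)) = −1/720 · (2.36196e+06 − 3240.00) = -3276.00.

S_2 ≈ 1.69522e+09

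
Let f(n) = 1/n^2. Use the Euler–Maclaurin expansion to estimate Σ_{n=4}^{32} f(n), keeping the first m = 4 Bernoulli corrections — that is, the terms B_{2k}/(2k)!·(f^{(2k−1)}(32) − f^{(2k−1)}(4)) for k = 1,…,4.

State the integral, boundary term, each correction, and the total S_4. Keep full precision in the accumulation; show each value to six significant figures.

S_4 ≈ 0.253056

∫_4^32 1/x^2 dx evaluates to 0.218750.
Boundary: ½(f(4) + f(32)) = ½(0.0625000 + 0.000976562) = 0.0317383.
Running total after boundary: 0.250488.
Correction k=1: B_{2}/2! · (f^{(1)}(32) − f^{(1)}(4)) = 1/12 · (-6.10352e-05 − (-0.0312500)) = 0.00259908.
After k=1: 0.253087.
Correction k=2: B_{4}/4! · (f^{(3)}(32) − f^{(3)}(4)) = −1/720 · (-7.15256e-07 − (-0.0234375)) = -3.25511e-05.
After k=2: 0.253055.
Correction k=3: B_{6}/6! · (f^{(5)}(32) − f^{(5)}(4)) = 1/30240 · (-2.09548e-08 − (-0.0439453)) = 1.45322e-06.
After k=3: 0.253056.
Correction k=4: B_{8}/8! · (f^{(7)}(32) − f^{(7)}(4)) = −1/1209600 · (-1.14596e-09 − (-0.153809)) = -1.27157e-07.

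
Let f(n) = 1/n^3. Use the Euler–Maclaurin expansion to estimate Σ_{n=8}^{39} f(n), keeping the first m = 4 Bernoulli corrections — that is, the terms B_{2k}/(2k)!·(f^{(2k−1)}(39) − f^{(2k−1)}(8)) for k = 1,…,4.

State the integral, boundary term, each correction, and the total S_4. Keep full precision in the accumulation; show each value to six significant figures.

The integral term ∫_8^39 1/x^3 dx = 0.00748377.
½[f(8) + f(39)] = ½[0.00195312 + 1.68580e-05] = 0.000984992.
Running total after boundary: 0.00846876.
Order-1 term: 1/12 · (-1.29677e-06 − (-0.000732422)) = 6.09271e-05.
Running total after k=1: 0.00852969.
Order-2 term: −1/720 · (-1.70515e-08 − (-0.000228882)) = -3.17868e-07.
Running total after k=2: 0.00852937.
Order-3 term: 1/30240 · (-4.70851e-10 − (-0.000150204)) = 4.96704e-09.
Running total after k=3: 0.00852937.
Order-4 term: −1/1209600 · (-2.22888e-11 − (-0.000168979)) = -1.39698e-10.

S_4 ≈ 0.00852937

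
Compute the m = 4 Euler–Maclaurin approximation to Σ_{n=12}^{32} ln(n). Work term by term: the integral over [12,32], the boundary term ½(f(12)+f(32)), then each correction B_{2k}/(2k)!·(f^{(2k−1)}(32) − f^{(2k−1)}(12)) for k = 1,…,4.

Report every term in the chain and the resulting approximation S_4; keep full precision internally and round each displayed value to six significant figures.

S_4 ≈ 64.0557

∫_12^32 ln(x) dx evaluates to 61.0847.
Endpoint term: (f(12) + f(32))/2 = (2.48491 + 3.46574)/2 = 2.97532.
Integral + boundary = 64.0600.
k=1: B_{2}/(2)! × [f^{(1)}(32) − f^{(1)}(12)] = 1/12 × (0.0312500 − 0.0833333) = -0.00434028.
Running total after k=1: 64.0557.
k=2: B_{4}/(4)! × [f^{(3)}(32) − f^{(3)}(12)] = −1/720 × (6.10352e-05 − 0.00115741) = 1.52274e-06.
Running total after k=2: 64.0557.
k=3: B_{6}/(6)! × [f^{(5)}(32) − f^{(5)}(12)] = 1/30240 × (7.15256e-07 − 9.64506e-05) = -3.16585e-09.
Running total after k=3: 64.0557.
k=4: B_{8}/(8)! × [f^{(7)}(32) − f^{(7)}(12)] = −1/1209600 × (2.09548e-08 − 2.00939e-05) = 1.65947e-11.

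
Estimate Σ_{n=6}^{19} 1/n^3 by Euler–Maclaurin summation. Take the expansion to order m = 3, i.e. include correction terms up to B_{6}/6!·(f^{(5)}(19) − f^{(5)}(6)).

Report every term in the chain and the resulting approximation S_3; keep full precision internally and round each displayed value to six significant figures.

Integral: ∫_6^19 1/x^3 dx = 0.0125038.
Endpoint term: (f(6) + f(19))/2 = (0.00462963 + 0.000145794)/2 = 0.00238771.
So far: 0.0148916.
Order-1 term: 1/12 · (-2.30201e-05 − (-0.00231481)) = 0.000190983.
After k=1: 0.0150825.
Order-2 term: −1/720 · (-1.27535e-06 − (-0.00128601)) = -1.78435e-06.
After k=2: 0.0150808.
Order-3 term: 1/30240 · (-1.48379e-07 − (-0.00150034)) = 4.96096e-08.

S_3 ≈ 0.0150808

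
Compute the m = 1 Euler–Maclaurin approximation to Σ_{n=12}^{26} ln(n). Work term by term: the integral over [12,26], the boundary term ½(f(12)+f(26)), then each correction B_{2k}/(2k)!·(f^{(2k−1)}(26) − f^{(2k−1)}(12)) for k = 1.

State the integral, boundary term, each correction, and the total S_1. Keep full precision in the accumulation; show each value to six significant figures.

S_1 ≈ 43.7594

Integral: ∫_12^26 ln(x) dx = 40.8916.
Boundary: ½(f(12) + f(26)) = ½(2.48491 + 3.25810) = 2.87150.
So far: 43.7631.
k=1: B_{2}/(2)! × [f^{(1)}(26) − f^{(1)}(12)] = 1/12 × (0.0384615 − 0.0833333) = -0.00373932.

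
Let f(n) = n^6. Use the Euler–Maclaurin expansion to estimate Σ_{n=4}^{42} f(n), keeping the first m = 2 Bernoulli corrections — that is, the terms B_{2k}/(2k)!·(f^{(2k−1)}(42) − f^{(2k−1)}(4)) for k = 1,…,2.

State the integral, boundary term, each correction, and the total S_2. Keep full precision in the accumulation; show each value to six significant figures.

∫_4^42 x^6 dx evaluates to 3.29342e+10.
½[f(4) + f(42)] = ½[4096.00 + 5.48903e+09] = 2.74452e+09.
So far: 3.56787e+10.
Order-1 term: 1/12 · (7.84147e+08 − 6144.00) = 6.53451e+07.
Partial sum through k=1: 3.57441e+10.
Order-2 term: −1/720 · (8.89056e+06 − 7680.00) = -12337.3.

S_2 ≈ 3.57440e+10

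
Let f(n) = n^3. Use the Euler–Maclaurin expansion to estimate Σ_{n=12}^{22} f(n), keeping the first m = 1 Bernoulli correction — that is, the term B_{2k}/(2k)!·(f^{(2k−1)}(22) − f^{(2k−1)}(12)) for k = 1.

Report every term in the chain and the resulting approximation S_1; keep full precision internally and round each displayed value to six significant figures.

S_1 ≈ 59653.0

Integral: ∫_12^22 x^3 dx = 53380.0.
Endpoint term: (f(12) + f(22))/2 = (1728.00 + 10648.0)/2 = 6188.00.
Running total after boundary: 59568.0.
Order-1 term: 1/12 · (1452.00 − 432.000) = 85.0000.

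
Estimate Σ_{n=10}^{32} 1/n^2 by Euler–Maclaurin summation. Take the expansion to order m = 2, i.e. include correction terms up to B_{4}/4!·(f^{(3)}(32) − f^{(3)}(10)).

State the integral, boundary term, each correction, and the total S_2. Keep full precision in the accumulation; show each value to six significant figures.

S_2 ≈ 0.0743995

Integral: ∫_10^32 1/x^2 dx = 0.0687500.
½[f(10) + f(32)] = ½[0.0100000 + 0.000976562] = 0.00548828.
So far: 0.0742383.
Correction k=1: B_{2}/2! · (f^{(1)}(32) − f^{(1)}(10)) = 1/12 · (-6.10352e-05 − (-0.00200000)) = 0.000161580.
Running total after k=1: 0.0743999.
Correction k=2: B_{4}/4! · (f^{(3)}(32) − f^{(3)}(10)) = −1/720 · (-7.15256e-07 − (-0.000240000)) = -3.32340e-07.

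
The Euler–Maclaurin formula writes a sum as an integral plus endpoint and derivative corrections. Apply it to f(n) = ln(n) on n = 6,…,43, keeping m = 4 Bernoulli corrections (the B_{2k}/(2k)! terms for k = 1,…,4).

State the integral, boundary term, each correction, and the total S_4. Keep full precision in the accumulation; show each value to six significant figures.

S_4 ≈ 116.746

The integral term ∫_6^43 ln(x) dx = 113.981.
Boundary: ½(f(6) + f(43)) = ½(1.79176 + 3.76120) = 2.77648.
So far: 116.758.
Correction k=1: B_{2}/2! · (f^{(1)}(43) − f^{(1)}(6)) = 1/12 · (0.0232558 − 0.166667) = -0.0119509.
Running total after k=1: 116.746.
Correction k=2: B_{4}/4! · (f^{(3)}(43) − f^{(3)}(6)) = −1/720 · (2.51550e-05 − 0.00925926) = 1.28251e-05.
Running total after k=2: 116.746.
Correction k=3: B_{6}/6! · (f^{(5)}(43) − f^{(5)}(6)) = 1/30240 · (1.63256e-07 − 0.00308642) = -1.02059e-07.
Running total after k=3: 116.746.
Correction k=4: B_{8}/8! · (f^{(7)}(43) − f^{(7)}(6)) = −1/1209600 · (2.64883e-09 − 0.00257202) = 2.12633e-09.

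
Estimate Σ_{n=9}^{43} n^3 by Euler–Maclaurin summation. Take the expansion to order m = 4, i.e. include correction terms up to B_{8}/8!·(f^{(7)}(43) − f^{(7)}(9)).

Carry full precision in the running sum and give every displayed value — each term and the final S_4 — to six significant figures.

The integral term ∫_9^43 x^3 dx = 853060.
Boundary: ½(f(9) + f(43)) = ½(729.000 + 79507.0) = 40118.0.
So far: 893178.
Order-1 term: 1/12 · (5547.00 − 243.000) = 442.000.
Partial sum through k=1: 893620.
Order-2 term: −1/720 · (6.00000 − 6.00000) = 0.00000.
Partial sum through k=2: 893620.
Order-3 term: 1/30240 · (0.00000 − 0.00000) = 0.00000.
Partial sum through k=3: 893620.
Order-4 term: −1/1209600 · (0.00000 − 0.00000) = 0.00000.

S_4 ≈ 893620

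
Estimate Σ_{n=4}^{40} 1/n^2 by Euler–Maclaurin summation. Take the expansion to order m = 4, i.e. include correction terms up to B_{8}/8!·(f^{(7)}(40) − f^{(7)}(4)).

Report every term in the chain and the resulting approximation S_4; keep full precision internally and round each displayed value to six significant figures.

Integral: ∫_4^40 1/x^2 dx = 0.225000.
Boundary: ½(f(4) + f(40)) = ½(0.0625000 + 0.000625000) = 0.0315625.
Running total after boundary: 0.256563.
Order-1 term: 1/12 · (-3.12500e-05 − (-0.0312500)) = 0.00260156.
Partial sum through k=1: 0.259164.
Order-2 term: −1/720 · (-2.34375e-07 − (-0.0234375)) = -3.25518e-05.
Partial sum through k=2: 0.259132.
Order-3 term: 1/30240 · (-4.39453e-09 − (-0.0439453)) = 1.45322e-06.
Partial sum through k=3: 0.259133.
Order-4 term: −1/1209600 · (-1.53809e-10 − (-0.153809)) = -1.27157e-07.

S_4 ≈ 0.259133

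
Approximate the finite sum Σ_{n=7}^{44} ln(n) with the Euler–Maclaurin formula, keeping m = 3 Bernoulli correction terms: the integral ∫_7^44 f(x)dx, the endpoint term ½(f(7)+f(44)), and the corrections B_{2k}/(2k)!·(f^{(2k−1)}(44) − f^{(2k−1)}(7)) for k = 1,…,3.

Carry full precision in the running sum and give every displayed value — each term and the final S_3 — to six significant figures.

S_3 ≈ 118.738

The integral term ∫_7^44 ln(x) dx = 115.883.
Boundary: ½(f(7) + f(44)) = ½(1.94591 + 3.78419) = 2.86505.
Running total after boundary: 118.748.
Correction k=1: B_{2}/2! · (f^{(1)}(44) − f^{(1)}(7)) = 1/12 · (0.0227273 − 0.142857) = -0.0100108.
Partial sum through k=1: 118.738.
Correction k=2: B_{4}/4! · (f^{(3)}(44) − f^{(3)}(7)) = −1/720 · (2.34786e-05 − 0.00583090) = 8.06587e-06.
Partial sum through k=2: 118.738.
Correction k=3: B_{6}/6! · (f^{(5)}(44) − f^{(5)}(7)) = 1/30240 · (1.45528e-07 − 0.00142798) = -4.72166e-08.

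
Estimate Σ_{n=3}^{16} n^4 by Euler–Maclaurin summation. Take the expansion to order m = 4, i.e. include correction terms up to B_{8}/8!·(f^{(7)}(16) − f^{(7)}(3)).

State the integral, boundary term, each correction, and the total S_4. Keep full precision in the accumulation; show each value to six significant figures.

The integral term ∫_3^16 x^4 dx = 209667.
Boundary: ½(f(3) + f(16)) = ½(81.0000 + 65536.0) = 32808.5.
Running total after boundary: 242475.
Order-1 term: 1/12 · (16384.0 − 108.000) = 1356.33.
Partial sum through k=1: 243831.
Order-2 term: −1/720 · (384.000 − 72.0000) = -0.433333.
Partial sum through k=2: 243831.
Order-3 term: 1/30240 · (0.00000 − 0.00000) = 0.00000.
Partial sum through k=3: 243831.
Order-4 term: −1/1209600 · (0.00000 − 0.00000) = 0.00000.

S_4 ≈ 243831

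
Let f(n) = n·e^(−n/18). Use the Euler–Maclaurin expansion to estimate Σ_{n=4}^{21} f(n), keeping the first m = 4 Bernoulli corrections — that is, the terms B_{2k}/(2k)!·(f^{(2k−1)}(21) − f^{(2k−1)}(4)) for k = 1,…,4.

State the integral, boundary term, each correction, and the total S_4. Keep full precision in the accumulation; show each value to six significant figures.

S_4 ≈ 103.302

Integral: ∫_4^21 x·e^(−x/18) dx = 98.4869.
Boundary: ½(f(4) + f(21)) = ½(3.20295 + 6.53947) = 4.87121.
Running total after boundary: 103.358.
Order-1 term: 1/12 · (-0.0519005 − 0.622796) = -0.0562247.
Running total after k=1: 103.302.
Order-2 term: −1/720 · (0.00176206 − 0.00686503) = 7.08747e-06.
Running total after k=2: 103.302.
Order-3 term: 1/30240 · (1.13713e-05 − 3.64440e-05) = -8.29124e-10.
Running total after k=3: 103.302.
Order-4 term: −1/1209600 · (5.34078e-08 − 1.59567e-07) = 8.77637e-14.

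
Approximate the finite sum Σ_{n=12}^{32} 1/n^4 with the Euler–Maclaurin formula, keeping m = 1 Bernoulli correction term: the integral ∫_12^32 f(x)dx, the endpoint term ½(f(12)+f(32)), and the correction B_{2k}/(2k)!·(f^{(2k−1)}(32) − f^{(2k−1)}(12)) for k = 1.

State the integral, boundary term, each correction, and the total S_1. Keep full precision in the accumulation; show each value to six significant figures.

S_1 ≈ 0.000208648

Integral: ∫_12^32 1/x^4 dx = 0.000182729.
Boundary: ½(f(12) + f(32)) = ½(4.82253e-05 + 9.53674e-07) = 2.45895e-05.
So far: 0.000207318.
k=1: B_{2}/(2)! × [f^{(1)}(32) − f^{(1)}(12)] = 1/12 × (-1.19209e-07 − (-1.60751e-05)) = 1.32966e-06.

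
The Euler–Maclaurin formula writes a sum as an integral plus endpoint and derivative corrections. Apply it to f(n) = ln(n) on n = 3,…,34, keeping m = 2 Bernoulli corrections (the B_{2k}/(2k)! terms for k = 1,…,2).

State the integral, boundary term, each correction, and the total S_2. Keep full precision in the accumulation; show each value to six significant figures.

S_2 ≈ 87.8877

The integral term ∫_3^34 ln(x) dx = 85.6004.
Boundary: ½(f(3) + f(34)) = ½(1.09861 + 3.52636) = 2.31249.
Integral + boundary = 87.9129.
Order-1 term: 1/12 · (0.0294118 − 0.333333) = -0.0253268.
Running total after k=1: 87.8876.
Order-2 term: −1/720 · (5.08854e-05 − 0.0740741) = 0.000102810.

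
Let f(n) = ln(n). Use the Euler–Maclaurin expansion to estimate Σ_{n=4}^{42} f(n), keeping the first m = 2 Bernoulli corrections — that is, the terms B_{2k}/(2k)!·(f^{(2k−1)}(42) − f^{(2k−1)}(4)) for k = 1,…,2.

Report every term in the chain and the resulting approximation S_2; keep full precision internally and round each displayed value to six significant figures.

∫_4^42 ln(x) dx evaluates to 113.437.
Endpoint term: (f(4) + f(42))/2 = (1.38629 + 3.73767)/2 = 2.56198.
Running total after boundary: 115.999.
Correction k=1: B_{2}/2! · (f^{(1)}(42) − f^{(1)}(4)) = 1/12 · (0.0238095 − 0.250000) = -0.0188492.
Running total after k=1: 115.980.
Correction k=2: B_{4}/4! · (f^{(3)}(42) − f^{(3)}(4)) = −1/720 · (2.69949e-05 − 0.0312500) = 4.33653e-05.

S_2 ≈ 115.980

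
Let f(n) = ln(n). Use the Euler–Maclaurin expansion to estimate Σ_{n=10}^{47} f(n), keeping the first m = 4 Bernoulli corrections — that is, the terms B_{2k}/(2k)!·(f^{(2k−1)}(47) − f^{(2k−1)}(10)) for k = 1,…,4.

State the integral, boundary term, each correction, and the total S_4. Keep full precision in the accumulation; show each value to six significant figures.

Integral: ∫_10^47 ln(x) dx = 120.931.
Endpoint term: (f(10) + f(47))/2 = (2.30259 + 3.85015)/2 = 3.07637.
Integral + boundary = 124.007.
Order-1 term: 1/12 · (0.0212766 − 0.100000) = -0.00656028.
After k=1: 124.001.
Order-2 term: −1/720 · (1.92636e-05 − 0.00200000) = 2.75102e-06.
After k=2: 124.001.
Order-3 term: 1/30240 · (1.04646e-07 − 0.000240000) = -7.93305e-09.
After k=3: 124.001.
Order-4 term: −1/1209600 · (1.42117e-09 − 7.20000e-05) = 5.95226e-11.

S_4 ≈ 124.001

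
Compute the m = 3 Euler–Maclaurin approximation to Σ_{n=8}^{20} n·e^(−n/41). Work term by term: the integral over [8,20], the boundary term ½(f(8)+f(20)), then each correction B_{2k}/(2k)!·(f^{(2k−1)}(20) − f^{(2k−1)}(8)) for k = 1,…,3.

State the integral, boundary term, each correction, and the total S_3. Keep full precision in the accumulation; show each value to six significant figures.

The integral term ∫_8^20 x·e^(−x/41) dx = 117.328.
½[f(8) + f(20)] = ½[6.58187 + 12.2795] = 9.43066.
So far: 126.758.
Correction k=1: B_{2}/2! · (f^{(1)}(20) − f^{(1)}(8)) = 1/12 · (0.314474 − 0.662201) = -0.0289772.
Running total after k=1: 126.729.
Correction k=2: B_{4}/4! · (f^{(3)}(20) − f^{(3)}(8)) = −1/720 · (0.000917560 − 0.00137280) = 6.32271e-07.
Running total after k=2: 126.729.
Correction k=3: B_{6}/6! · (f^{(5)}(20) − f^{(5)}(8)) = 1/30240 · (9.80396e-07 − 1.39896e-06) = -1.38415e-11.

S_3 ≈ 126.729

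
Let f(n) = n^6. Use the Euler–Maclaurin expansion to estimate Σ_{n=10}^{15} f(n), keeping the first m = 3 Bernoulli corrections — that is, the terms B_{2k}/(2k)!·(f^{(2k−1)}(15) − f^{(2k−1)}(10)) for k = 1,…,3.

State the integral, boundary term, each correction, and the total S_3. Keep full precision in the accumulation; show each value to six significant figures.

S_3 ≈ 2.95045e+07

∫_10^15 x^6 dx evaluates to 2.29799e+07.
Boundary: ½(f(10) + f(15)) = ½(1.00000e+06 + 1.13906e+07) = 6.19531e+06.
So far: 2.91752e+07.
Correction k=1: B_{2}/2! · (f^{(1)}(15) − f^{(1)}(10)) = 1/12 · (4.55625e+06 − 600000) = 329688.
After k=1: 2.95049e+07.
Correction k=2: B_{4}/4! · (f^{(3)}(15) − f^{(3)}(10)) = −1/720 · (405000 − 120000) = -395.833.
After k=2: 2.95045e+07.
Correction k=3: B_{6}/6! · (f^{(5)}(15) − f^{(5)}(10)) = 1/30240 · (10800.0 − 7200.00) = 0.119048.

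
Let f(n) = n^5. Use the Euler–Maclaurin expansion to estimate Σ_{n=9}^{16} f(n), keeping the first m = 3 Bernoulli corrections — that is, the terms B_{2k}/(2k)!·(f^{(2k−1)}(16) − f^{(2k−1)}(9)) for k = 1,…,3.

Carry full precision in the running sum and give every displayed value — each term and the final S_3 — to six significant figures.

S_3 ≈ 3.28600e+06

∫_9^16 x^5 dx evaluates to 2.70763e+06.
Boundary: ½(f(9) + f(16)) = ½(59049.0 + 1.04858e+06) = 553812.
Running total after boundary: 3.26144e+06.
Order-1 term: 1/12 · (327680 − 32805.0) = 24572.9.
Running total after k=1: 3.28601e+06.
Order-2 term: −1/720 · (15360.0 − 4860.00) = -14.5833.
Running total after k=2: 3.28600e+06.
Order-3 term: 1/30240 · (120.000 − 120.000) = 0.00000.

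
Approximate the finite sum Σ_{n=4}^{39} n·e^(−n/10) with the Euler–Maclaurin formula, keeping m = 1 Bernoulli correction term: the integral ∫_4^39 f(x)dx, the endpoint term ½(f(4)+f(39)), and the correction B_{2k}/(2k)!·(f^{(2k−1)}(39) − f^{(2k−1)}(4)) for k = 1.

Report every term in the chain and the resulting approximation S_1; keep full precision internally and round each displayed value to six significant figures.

Integral: ∫_4^39 x·e^(−x/10) dx = 83.9263.
½[f(4) + f(39)] = ½[2.68128 + 0.789435] = 1.73536.
Running total after boundary: 85.6616.
k=1: B_{2}/(2)! × [f^{(1)}(39) − f^{(1)}(4)] = 1/12 × (-0.0587015 − 0.402192) = -0.0384078.

S_1 ≈ 85.6232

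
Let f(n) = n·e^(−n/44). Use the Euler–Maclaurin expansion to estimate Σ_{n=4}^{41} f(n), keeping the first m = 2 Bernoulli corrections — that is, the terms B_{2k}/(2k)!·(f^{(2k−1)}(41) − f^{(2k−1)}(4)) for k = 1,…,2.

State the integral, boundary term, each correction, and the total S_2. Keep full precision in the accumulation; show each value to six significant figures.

Integral: ∫_4^41 x·e^(−x/44) dx = 455.518.
Boundary: ½(f(4) + f(41)) = ½(3.65240 + 16.1473) = 9.89986.
So far: 465.418.
k=1: B_{2}/(2)! × [f^{(1)}(41) − f^{(1)}(4)] = 1/12 × (0.0268525 − 0.830092) = -0.0669366.
After k=1: 465.351.
k=2: B_{4}/(4)! × [f^{(3)}(41) − f^{(3)}(4)] = −1/720 × (0.000420727 − 0.00137205) = 1.32129e-06.

S_2 ≈ 465.351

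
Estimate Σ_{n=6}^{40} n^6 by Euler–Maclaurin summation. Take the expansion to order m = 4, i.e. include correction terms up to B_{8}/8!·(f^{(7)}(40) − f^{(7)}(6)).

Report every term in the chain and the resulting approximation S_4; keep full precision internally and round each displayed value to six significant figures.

The integral term ∫_6^40 x^6 dx = 2.34057e+10.
Endpoint term: (f(6) + f(40))/2 = (46656.0 + 4.09600e+09)/2 = 2.04802e+09.
Integral + boundary = 2.54537e+10.
k=1: B_{2}/(2)! × [f^{(1)}(40) − f^{(1)}(6)] = 1/12 × (6.14400e+08 − 46656.0) = 5.11961e+07.
Partial sum through k=1: 2.55049e+10.
k=2: B_{4}/(4)! × [f^{(3)}(40) − f^{(3)}(6)] = −1/720 × (7.68000e+06 − 25920.0) = -10630.7.
Partial sum through k=2: 2.55049e+10.
k=3: B_{6}/(6)! × [f^{(5)}(40) − f^{(5)}(6)] = 1/30240 × (28800.0 − 4320.00) = 0.809524.
Partial sum through k=3: 2.55049e+10.
k=4: B_{8}/(8)! × [f^{(7)}(40) − f^{(7)}(6)] = −1/1209600 × (0.00000 − 0.00000) = 0.00000.

S_4 ≈ 2.55049e+10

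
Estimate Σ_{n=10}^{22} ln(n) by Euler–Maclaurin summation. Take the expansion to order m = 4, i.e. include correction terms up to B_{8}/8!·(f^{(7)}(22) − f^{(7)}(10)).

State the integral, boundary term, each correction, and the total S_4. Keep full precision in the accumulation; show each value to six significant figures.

S_4 ≈ 35.6694

∫_10^22 ln(x) dx evaluates to 32.9771.
½[f(10) + f(22)] = ½[2.30259 + 3.09104] = 2.69681.
So far: 35.6739.
k=1: B_{2}/(2)! × [f^{(1)}(22) − f^{(1)}(10)] = 1/12 × (0.0454545 − 0.100000) = -0.00454545.
Running total after k=1: 35.6694.
k=2: B_{4}/(4)! × [f^{(3)}(22) − f^{(3)}(10)] = −1/720 × (0.000187829 − 0.00200000) = 2.51690e-06.
Running total after k=2: 35.6694.
k=3: B_{6}/(6)! × [f^{(5)}(22) − f^{(5)}(10)] = 1/30240 × (4.65691e-06 − 0.000240000) = -7.78251e-09.
Running total after k=3: 35.6694.
k=4: B_{8}/(8)! × [f^{(7)}(22) − f^{(7)}(10)] = −1/1209600 × (2.88651e-07 − 7.20000e-05) = 5.92852e-11.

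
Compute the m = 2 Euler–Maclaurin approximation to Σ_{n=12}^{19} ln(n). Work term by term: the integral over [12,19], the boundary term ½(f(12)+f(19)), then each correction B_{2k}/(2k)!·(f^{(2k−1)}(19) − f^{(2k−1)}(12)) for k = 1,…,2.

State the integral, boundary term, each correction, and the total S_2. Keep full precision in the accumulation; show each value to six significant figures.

∫_12^19 ln(x) dx evaluates to 19.1255.
½[f(12) + f(19)] = ½[2.48491 + 2.94444] = 2.71467.
Integral + boundary = 21.8401.
Correction k=1: B_{2}/2! · (f^{(1)}(19) − f^{(1)}(12)) = 1/12 · (0.0526316 − 0.0833333) = -0.00255848.
Running total after k=1: 21.8376.
Correction k=2: B_{4}/4! · (f^{(3)}(19) − f^{(3)}(12)) = −1/720 · (0.000291588 − 0.00115741) = 1.20253e-06.

S_2 ≈ 21.8376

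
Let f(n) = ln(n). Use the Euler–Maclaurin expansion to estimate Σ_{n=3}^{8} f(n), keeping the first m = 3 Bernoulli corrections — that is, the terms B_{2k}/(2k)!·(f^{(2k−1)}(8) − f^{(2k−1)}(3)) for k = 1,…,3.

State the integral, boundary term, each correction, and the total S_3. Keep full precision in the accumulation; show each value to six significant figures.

The integral term ∫_3^8 ln(x) dx = 8.33970.
Boundary: ½(f(3) + f(8)) = ½(1.09861 + 2.07944) = 1.58903.
So far: 9.92872.
k=1: B_{2}/(2)! × [f^{(1)}(8) − f^{(1)}(3)] = 1/12 × (0.125000 − 0.333333) = -0.0173611.
Running total after k=1: 9.91136.
k=2: B_{4}/(4)! × [f^{(3)}(8) − f^{(3)}(3)] = −1/720 × (0.00390625 − 0.0740741) = 9.74553e-05.
Running total after k=2: 9.91146.
k=3: B_{6}/(6)! × [f^{(5)}(8) − f^{(5)}(3)] = 1/30240 × (0.000732422 − 0.0987654) = -3.24183e-06.

S_3 ≈ 9.91146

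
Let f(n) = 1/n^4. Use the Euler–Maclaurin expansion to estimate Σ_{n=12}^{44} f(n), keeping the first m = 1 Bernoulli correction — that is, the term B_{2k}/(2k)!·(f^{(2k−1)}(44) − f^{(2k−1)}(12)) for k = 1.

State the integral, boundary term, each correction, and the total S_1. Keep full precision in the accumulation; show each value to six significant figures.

The integral term ∫_12^44 1/x^4 dx = 0.000188988.
½[f(12) + f(44)] = ½[4.82253e-05 + 2.66802e-07] = 2.42461e-05.
Integral + boundary = 0.000213234.
Order-1 term: 1/12 · (-2.42547e-08 − (-1.60751e-05)) = 1.33757e-06.

S_1 ≈ 0.000214572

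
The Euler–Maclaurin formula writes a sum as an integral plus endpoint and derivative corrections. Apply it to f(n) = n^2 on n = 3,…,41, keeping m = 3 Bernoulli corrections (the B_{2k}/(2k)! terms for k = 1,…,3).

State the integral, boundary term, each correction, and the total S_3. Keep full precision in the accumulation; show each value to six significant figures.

S_3 ≈ 23816.0

The integral term ∫_3^41 x^2 dx = 22964.7.
Boundary: ½(f(3) + f(41)) = ½(9.00000 + 1681.00) = 845.000.
Running total after boundary: 23809.7.
Order-1 term: 1/12 · (82.0000 − 6.00000) = 6.33333.
Running total after k=1: 23816.0.
Order-2 term: −1/720 · (0.00000 − 0.00000) = 0.00000.
Running total after k=2: 23816.0.
Order-3 term: 1/30240 · (0.00000 − 0.00000) = 0.00000.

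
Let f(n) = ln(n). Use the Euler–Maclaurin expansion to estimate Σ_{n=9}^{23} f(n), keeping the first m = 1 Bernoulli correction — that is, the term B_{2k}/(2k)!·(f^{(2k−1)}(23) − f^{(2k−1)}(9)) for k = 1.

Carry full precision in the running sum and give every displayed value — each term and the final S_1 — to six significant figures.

∫_9^23 ln(x) dx evaluates to 38.3413.
Boundary: ½(f(9) + f(23)) = ½(2.19722 + 3.13549) = 2.66636.
Running total after boundary: 41.0077.
k=1: B_{2}/(2)! × [f^{(1)}(23) − f^{(1)}(9)] = 1/12 × (0.0434783 − 0.111111) = -0.00563607.

S_1 ≈ 41.0021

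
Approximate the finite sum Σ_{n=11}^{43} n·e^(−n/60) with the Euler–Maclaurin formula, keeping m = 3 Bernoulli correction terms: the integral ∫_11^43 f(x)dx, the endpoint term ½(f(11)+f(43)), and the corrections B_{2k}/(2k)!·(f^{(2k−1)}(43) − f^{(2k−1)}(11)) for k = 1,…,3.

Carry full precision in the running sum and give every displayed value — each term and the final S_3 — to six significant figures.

∫_11^43 x·e^(−x/60) dx evaluates to 528.237.
Endpoint term: (f(11) + f(43))/2 = (9.15740 + 21.0002)/2 = 15.0788.
So far: 543.316.
k=1: B_{2}/(2)! × [f^{(1)}(43) − f^{(1)}(11)] = 1/12 × (0.138374 − 0.679867) = -0.0451245.
Running total after k=1: 543.271.
k=2: B_{4}/(4)! × [f^{(3)}(43) − f^{(3)}(11)] = −1/720 × (0.000309758 − 0.000651347) = 4.74429e-07.
Running total after k=2: 543.271.
k=3: B_{6}/(6)! × [f^{(5)}(43) − f^{(5)}(11)] = 1/30240 × (1.61411e-07 − 3.09400e-07) = -4.89384e-12.

S_3 ≈ 543.271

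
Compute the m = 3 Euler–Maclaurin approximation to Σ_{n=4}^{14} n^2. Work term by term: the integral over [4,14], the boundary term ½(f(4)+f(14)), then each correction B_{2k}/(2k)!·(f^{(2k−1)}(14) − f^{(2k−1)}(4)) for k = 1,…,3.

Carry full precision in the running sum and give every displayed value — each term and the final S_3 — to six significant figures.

S_3 ≈ 1001.00

∫_4^14 x^2 dx evaluates to 893.333.
Boundary: ½(f(4) + f(14)) = ½(16.0000 + 196.000) = 106.000.
Integral + boundary = 999.333.
k=1: B_{2}/(2)! × [f^{(1)}(14) − f^{(1)}(4)] = 1/12 × (28.0000 − 8.00000) = 1.66667.
Running total after k=1: 1001.00.
k=2: B_{4}/(4)! × [f^{(3)}(14) − f^{(3)}(4)] = −1/720 × (0.00000 − 0.00000) = 0.00000.
Running total after k=2: 1001.00.
k=3: B_{6}/(6)! × [f^{(5)}(14) − f^{(5)}(4)] = 1/30240 × (0.00000 − 0.00000) = 0.00000.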